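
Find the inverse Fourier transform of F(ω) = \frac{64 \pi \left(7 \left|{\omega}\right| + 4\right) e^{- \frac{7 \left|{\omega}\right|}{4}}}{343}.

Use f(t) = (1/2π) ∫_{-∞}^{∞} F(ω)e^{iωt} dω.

f(t) = \frac{8}{\left(t^{2} + \frac{49}{16}\right)^{2}}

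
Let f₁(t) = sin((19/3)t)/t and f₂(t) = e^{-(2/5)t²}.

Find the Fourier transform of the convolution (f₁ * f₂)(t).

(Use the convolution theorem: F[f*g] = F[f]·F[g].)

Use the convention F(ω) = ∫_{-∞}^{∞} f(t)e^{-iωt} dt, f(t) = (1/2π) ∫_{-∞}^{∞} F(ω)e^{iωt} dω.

F[f₁*f₂](ω) = \begin{cases} \frac{\sqrt{10} \pi^{\frac{3}{2}} e^{- \frac{5 \omega^{2}}{8}}}{2} & \text{for}\: \omega > - \frac{19}{3} \wedge \omega < \frac{19}{3} \\0 & \text{otherwise} \end{cases}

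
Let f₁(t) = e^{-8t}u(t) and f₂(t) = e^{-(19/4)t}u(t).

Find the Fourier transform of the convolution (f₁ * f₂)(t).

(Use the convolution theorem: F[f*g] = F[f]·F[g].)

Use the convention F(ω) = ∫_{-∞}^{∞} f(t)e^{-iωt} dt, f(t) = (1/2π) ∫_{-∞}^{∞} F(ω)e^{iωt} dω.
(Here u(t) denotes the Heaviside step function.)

F[f₁*f₂](ω) = \frac{4}{\left(i \omega + 8\right) \left(4 i \omega + 19\right)}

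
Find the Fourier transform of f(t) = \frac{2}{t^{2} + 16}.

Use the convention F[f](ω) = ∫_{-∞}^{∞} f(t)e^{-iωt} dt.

F(ω) = \frac{\pi e^{- 4 \left|{\omega}\right|}}{2}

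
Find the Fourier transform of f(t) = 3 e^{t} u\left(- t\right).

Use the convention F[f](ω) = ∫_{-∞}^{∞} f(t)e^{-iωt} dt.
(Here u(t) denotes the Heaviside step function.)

F(ω) = \frac{3 i}{\omega + i}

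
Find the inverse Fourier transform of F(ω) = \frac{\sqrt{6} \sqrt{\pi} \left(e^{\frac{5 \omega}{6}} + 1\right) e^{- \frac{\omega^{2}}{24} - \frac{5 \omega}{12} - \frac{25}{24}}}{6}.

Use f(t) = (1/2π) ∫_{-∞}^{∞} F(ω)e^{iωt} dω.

f(t) = 2 e^{- 6 t^{2}} \cos{\left(5 t \right)}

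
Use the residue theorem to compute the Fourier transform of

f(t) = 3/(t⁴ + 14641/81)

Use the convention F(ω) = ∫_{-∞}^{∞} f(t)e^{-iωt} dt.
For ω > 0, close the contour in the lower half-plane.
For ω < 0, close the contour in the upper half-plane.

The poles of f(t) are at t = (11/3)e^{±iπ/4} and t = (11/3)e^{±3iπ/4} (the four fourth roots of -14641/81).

Let g(z) = f(z)e^{-iωz}; for large |z| the factor e^{-iωz} decays in the lower half-plane when ω > 0 and in the upper half-plane when ω < 0.

Case ω > 0 (lower half-plane, clockwise contour ⇒ F(ω) = -2πi·ΣRes):
  Res_{z = - \frac{11 \sqrt{2}}{6} - \frac{11 \sqrt{2} i}{6}} g(z) = \frac{81 \sqrt{2} i \left(1 - i\right) e^{\frac{11 \sqrt{2} \omega \left(-1 + i\right)}{6}}}{10648}
  Res_{z = \frac{11 \sqrt{2}}{6} - \frac{11 \sqrt{2} i}{6}} g(z) = \frac{81 \sqrt{2} i \left(1 + i\right) e^{- \frac{11 \sqrt{2} \omega \left(1 + i\right)}{6}}}{10648}
  F(ω) = -2πi·ΣRes = \frac{81 \sqrt{2} \pi \left(1 - i\right) \left(e^{\frac{11 \sqrt{2} i \omega}{3}} + i\right) e^{- \frac{11 \sqrt{2} \omega \left(1 + i\right)}{6}}}{5324} = \frac{81 \pi e^{- \frac{11 \sqrt{2} \omega}{6}} \sin{\left(\frac{11 \sqrt{2} \omega}{6} + \frac{\pi}{4} \right)}}{1331}

Case ω < 0 (upper half-plane, counterclockwise contour ⇒ F(ω) = +2πi·ΣRes):
  Res_{z = \frac{11 \sqrt{2}}{6} + \frac{11 \sqrt{2} i}{6}} g(z) = \frac{81 \sqrt{2} i \left(-1 + i\right) e^{\frac{11 \sqrt{2} \omega \left(1 - i\right)}{6}}}{10648}
  Res_{z = - \frac{11 \sqrt{2}}{6} + \frac{11 \sqrt{2} i}{6}} g(z) = \frac{81 \sqrt{2} \left(1 - i\right) e^{\frac{11 \sqrt{2} \omega \left(1 + i\right)}{6}}}{10648}
  F(ω) = 2πi·ΣRes = - \frac{81 \sqrt{2} i \pi \left(i \left(1 - i\right) e^{\frac{11 \sqrt{2} \omega \left(1 - i\right)}{6}} - \left(1 - i\right) e^{\frac{11 \sqrt{2} \omega \left(1 + i\right)}{6}}\right)}{5324} = \frac{81 \pi e^{\frac{11 \sqrt{2} \omega}{6}} \cos{\left(\frac{11 \sqrt{2} \omega}{6} + \frac{\pi}{4} \right)}}{1331}

Both cases combine into a single formula in |ω|:

F(ω) = \frac{81 \pi e^{- \frac{11 \sqrt{2} \left|{\omega}\right|}{6}} \sin{\left(\frac{11 \sqrt{2} \left|{\omega}\right|}{6} + \frac{\pi}{4} \right)}}{1331}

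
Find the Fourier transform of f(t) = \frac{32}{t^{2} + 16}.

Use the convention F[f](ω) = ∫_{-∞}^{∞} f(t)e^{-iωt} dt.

F(ω) = 8 \pi e^{- 4 \left|{\omega}\right|}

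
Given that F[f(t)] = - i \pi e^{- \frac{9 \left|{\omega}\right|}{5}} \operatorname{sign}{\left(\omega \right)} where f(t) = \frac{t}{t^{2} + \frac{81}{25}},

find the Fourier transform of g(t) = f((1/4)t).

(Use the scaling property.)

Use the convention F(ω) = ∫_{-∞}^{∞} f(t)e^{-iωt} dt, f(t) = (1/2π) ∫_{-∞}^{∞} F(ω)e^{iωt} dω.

F[g](ω) = - 4 i \pi e^{- \frac{36 \left|{\omega}\right|}{5}} \operatorname{sign}{\left(\omega \right)}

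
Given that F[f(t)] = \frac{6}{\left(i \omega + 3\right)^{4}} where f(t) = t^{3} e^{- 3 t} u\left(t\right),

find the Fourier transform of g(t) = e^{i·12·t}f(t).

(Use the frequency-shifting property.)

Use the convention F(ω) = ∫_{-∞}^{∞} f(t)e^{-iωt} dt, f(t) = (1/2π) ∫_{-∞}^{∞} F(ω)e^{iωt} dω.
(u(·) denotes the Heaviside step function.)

F[g](ω) = \frac{6}{\left(i \left(\omega - 12\right) + 3\right)^{4}}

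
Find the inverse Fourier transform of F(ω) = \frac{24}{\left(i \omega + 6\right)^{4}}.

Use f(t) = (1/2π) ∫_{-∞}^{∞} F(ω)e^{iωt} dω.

f(t) = 4 t^{3} e^{- 6 t} u\left(t\right)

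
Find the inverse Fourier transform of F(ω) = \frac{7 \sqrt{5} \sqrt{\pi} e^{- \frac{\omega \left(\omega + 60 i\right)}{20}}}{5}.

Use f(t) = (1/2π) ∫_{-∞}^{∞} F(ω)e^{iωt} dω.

f(t) = 7 e^{- 5 \left(t - 3\right)^{2}}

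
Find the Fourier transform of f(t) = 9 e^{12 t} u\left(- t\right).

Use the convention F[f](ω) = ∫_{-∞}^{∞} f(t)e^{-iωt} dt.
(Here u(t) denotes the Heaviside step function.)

F(ω) = - \frac{9}{i \omega - 12}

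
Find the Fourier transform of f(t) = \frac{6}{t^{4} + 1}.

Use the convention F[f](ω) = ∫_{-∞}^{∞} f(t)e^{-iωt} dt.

F(ω) = 6 \pi e^{- \frac{\sqrt{2} \left|{\omega}\right|}{2}} \sin{\left(\frac{\sqrt{2} \left|{\omega}\right|}{2} + \frac{\pi}{4} \right)}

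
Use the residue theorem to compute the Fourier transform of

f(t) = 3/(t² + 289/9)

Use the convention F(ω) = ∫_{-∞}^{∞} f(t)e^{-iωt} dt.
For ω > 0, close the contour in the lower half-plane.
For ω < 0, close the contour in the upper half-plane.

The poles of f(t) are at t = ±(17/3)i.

Let g(z) = f(z)e^{-iωz}; for large |z| the factor e^{-iωz} decays in the lower half-plane when ω > 0 and in the upper half-plane when ω < 0.

Case ω > 0 (lower half-plane, clockwise contour ⇒ F(ω) = -2πi·ΣRes):
  Res_{z = - \frac{17 i}{3}} g(z) = \frac{9 i e^{- \frac{17 \omega}{3}}}{34}
  F(ω) = -2πi·ΣRes = \frac{9 \pi e^{- \frac{17 \omega}{3}}}{17}

Case ω < 0 (upper half-plane, counterclockwise contour ⇒ F(ω) = +2πi·ΣRes):
  Res_{z = \frac{17 i}{3}} g(z) = - \frac{9 i e^{\frac{17 \omega}{3}}}{34}
  F(ω) = 2πi·ΣRes = \frac{9 \pi e^{\frac{17 \omega}{3}}}{17}

Both cases combine into a single formula in |ω|:

F(ω) = \frac{9 \pi e^{- \frac{17 \left|{\omega}\right|}{3}}}{17}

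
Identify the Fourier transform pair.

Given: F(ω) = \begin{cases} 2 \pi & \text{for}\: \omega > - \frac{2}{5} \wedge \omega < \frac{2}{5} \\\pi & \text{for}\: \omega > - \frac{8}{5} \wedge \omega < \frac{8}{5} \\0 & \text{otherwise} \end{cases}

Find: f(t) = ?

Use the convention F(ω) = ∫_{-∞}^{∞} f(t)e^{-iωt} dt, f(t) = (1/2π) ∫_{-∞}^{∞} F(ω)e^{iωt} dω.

f(t) = \frac{2 \sin{\left(t \right)} \cos{\left(\frac{3 t}{5} \right)}}{t}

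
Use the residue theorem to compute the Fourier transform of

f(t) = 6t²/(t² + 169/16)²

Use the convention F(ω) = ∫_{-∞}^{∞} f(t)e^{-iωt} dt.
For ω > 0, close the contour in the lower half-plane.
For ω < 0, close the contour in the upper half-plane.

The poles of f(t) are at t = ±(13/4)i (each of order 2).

Let g(z) = f(z)e^{-iωz}; for large |z| the factor e^{-iωz} decays in the lower half-plane when ω > 0 and in the upper half-plane when ω < 0.

Case ω > 0 (lower half-plane, clockwise contour ⇒ F(ω) = -2πi·ΣRes):
  Res_{z = - \frac{13 i}{4}} g(z) = \frac{3 i \left(4 - 13 \omega\right) e^{- \frac{13 \omega}{4}}}{26} (pole of order 2)
  F(ω) = -2πi·ΣRes = \frac{3 \pi \left(4 - 13 \omega\right) e^{- \frac{13 \omega}{4}}}{13}

Case ω < 0 (upper half-plane, counterclockwise contour ⇒ F(ω) = +2πi·ΣRes):
  Res_{z = \frac{13 i}{4}} g(z) = \frac{3 i \left(- 13 \omega - 4\right) e^{\frac{13 \omega}{4}}}{26} (pole of order 2)
  F(ω) = 2πi·ΣRes = \frac{3 \pi \left(13 \omega + 4\right) e^{\frac{13 \omega}{4}}}{13}

Both cases combine into a single formula in |ω|:

F(ω) = \frac{3 \pi \left(4 - 13 \left|{\omega}\right|\right) e^{- \frac{13 \left|{\omega}\right|}{4}}}{13}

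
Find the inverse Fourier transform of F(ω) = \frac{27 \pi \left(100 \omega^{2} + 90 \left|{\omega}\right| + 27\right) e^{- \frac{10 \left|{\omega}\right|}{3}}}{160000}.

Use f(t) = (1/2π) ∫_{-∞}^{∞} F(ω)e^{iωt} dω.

f(t) = \frac{5}{\left(t^{2} + \frac{100}{9}\right)^{3}}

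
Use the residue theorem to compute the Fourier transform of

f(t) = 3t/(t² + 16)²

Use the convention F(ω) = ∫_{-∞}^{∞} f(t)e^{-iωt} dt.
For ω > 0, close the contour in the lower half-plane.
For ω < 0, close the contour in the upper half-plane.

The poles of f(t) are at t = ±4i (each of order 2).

Let g(z) = f(z)e^{-iωz}; for large |z| the factor e^{-iωz} decays in the lower half-plane when ω > 0 and in the upper half-plane when ω < 0.

Case ω > 0 (lower half-plane, clockwise contour ⇒ F(ω) = -2πi·ΣRes):
  Res_{z = - 4 i} g(z) = \frac{3 \omega e^{- 4 \omega}}{16} (pole of order 2)
  F(ω) = -2πi·ΣRes = - \frac{3 i \pi \omega e^{- 4 \omega}}{8}

Case ω < 0 (upper half-plane, counterclockwise contour ⇒ F(ω) = +2πi·ΣRes):
  Res_{z = 4 i} g(z) = - \frac{3 \omega e^{4 \omega}}{16} (pole of order 2)
  F(ω) = 2πi·ΣRes = - \frac{3 i \pi \omega e^{4 \omega}}{8}

Both cases combine into a single formula in |ω|:

F(ω) = - \frac{3 i \pi \omega e^{- 4 \left|{\omega}\right|}}{8}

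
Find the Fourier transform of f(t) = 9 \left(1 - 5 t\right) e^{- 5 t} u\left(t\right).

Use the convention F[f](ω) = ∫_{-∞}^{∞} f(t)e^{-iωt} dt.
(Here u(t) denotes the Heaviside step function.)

F(ω) = \frac{9 i \omega}{- \omega^{2} + 10 i \omega + 25}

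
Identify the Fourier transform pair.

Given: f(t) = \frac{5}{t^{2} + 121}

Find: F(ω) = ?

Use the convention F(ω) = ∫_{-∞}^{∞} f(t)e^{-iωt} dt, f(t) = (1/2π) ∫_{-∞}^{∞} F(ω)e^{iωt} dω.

F(ω) = \frac{5 \pi e^{- 11 \left|{\omega}\right|}}{11}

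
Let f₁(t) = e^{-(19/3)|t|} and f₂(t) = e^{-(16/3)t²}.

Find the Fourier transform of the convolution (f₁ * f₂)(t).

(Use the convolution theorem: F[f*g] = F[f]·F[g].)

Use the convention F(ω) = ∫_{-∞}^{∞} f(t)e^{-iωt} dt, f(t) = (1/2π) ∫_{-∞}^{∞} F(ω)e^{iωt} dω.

F[f₁*f₂](ω) = \frac{57 \sqrt{3} \sqrt{\pi} e^{- \frac{3 \omega^{2}}{64}}}{2 \left(9 \omega^{2} + 361\right)}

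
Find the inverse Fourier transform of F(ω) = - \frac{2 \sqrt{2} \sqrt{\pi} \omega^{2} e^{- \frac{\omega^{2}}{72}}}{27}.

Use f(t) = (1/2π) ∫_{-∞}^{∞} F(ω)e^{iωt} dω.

f(t) = 8 \left(72 t^{2} - 2\right) e^{- 18 t^{2}}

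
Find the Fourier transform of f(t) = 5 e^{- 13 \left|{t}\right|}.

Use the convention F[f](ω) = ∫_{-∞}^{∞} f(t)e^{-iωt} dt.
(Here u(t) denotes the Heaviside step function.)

F(ω) = \frac{130}{\omega^{2} + 169}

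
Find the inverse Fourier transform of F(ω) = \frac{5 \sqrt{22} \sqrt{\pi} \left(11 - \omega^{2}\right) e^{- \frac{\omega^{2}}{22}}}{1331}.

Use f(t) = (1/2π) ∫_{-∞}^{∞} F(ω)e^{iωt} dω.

f(t) = 5 t^{2} e^{- \frac{11 t^{2}}{2}}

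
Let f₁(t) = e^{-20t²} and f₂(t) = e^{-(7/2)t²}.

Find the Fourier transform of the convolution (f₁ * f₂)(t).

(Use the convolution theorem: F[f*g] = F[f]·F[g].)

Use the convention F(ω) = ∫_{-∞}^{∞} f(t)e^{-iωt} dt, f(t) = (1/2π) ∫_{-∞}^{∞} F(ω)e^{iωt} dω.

F[f₁*f₂](ω) = \frac{\sqrt{70} \pi e^{- \frac{47 \omega^{2}}{560}}}{70}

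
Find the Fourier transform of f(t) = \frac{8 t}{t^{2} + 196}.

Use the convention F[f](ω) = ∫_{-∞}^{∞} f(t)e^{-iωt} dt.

F(ω) = - 8 i \pi e^{- 14 \left|{\omega}\right|} \operatorname{sign}{\left(\omega \right)}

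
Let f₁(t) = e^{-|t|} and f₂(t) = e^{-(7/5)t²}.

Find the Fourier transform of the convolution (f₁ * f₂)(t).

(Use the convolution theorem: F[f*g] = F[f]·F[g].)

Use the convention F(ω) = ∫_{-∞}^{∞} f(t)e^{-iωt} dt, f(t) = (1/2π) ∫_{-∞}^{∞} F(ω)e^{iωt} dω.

F[f₁*f₂](ω) = \frac{2 \sqrt{35} \sqrt{\pi} e^{- \frac{5 \omega^{2}}{28}}}{7 \left(\omega^{2} + 1\right)}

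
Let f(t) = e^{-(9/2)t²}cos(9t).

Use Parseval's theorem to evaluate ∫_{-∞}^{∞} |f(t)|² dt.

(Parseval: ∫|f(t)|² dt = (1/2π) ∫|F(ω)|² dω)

∫|f(t)|² dt = \frac{\sqrt{\pi} \left(1 + e^{9}\right)}{6 e^{9}}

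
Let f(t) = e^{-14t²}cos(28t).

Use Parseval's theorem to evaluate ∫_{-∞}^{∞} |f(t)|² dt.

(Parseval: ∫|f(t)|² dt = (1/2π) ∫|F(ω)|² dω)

∫|f(t)|² dt = \frac{\sqrt{7} \sqrt{\pi} \left(1 + e^{28}\right)}{28 e^{28}}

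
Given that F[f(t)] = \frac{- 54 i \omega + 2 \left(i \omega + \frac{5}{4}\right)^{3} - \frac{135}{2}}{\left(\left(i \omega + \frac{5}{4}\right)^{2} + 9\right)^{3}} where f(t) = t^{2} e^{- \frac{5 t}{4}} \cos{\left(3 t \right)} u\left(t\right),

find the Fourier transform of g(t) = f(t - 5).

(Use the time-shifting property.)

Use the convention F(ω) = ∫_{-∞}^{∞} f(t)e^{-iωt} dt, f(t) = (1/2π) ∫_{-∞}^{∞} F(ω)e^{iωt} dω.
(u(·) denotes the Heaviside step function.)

F[g](ω) = \frac{128 \left(- 1728 i \omega + \left(4 i \omega + 5\right)^{3} - 2160\right) e^{- 5 i \omega}}{\left(\left(4 i \omega + 5\right)^{2} + 144\right)^{3}}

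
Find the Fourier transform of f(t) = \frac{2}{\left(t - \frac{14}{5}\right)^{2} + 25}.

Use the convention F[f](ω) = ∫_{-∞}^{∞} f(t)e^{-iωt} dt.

F(ω) = \frac{2 \pi e^{- \frac{14 i \omega}{5} - 5 \left|{\omega}\right|}}{5}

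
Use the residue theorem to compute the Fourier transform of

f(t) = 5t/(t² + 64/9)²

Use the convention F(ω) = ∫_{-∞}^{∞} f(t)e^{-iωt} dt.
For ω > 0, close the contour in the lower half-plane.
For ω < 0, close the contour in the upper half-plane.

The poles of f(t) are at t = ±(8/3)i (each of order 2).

Let g(z) = f(z)e^{-iωz}; for large |z| the factor e^{-iωz} decays in the lower half-plane when ω > 0 and in the upper half-plane when ω < 0.

Case ω > 0 (lower half-plane, clockwise contour ⇒ F(ω) = -2πi·ΣRes):
  Res_{z = - \frac{8 i}{3}} g(z) = \frac{15 \omega e^{- \frac{8 \omega}{3}}}{32} (pole of order 2)
  F(ω) = -2πi·ΣRes = - \frac{15 i \pi \omega e^{- \frac{8 \omega}{3}}}{16}

Case ω < 0 (upper half-plane, counterclockwise contour ⇒ F(ω) = +2πi·ΣRes):
  Res_{z = \frac{8 i}{3}} g(z) = - \frac{15 \omega e^{\frac{8 \omega}{3}}}{32} (pole of order 2)
  F(ω) = 2πi·ΣRes = - \frac{15 i \pi \omega e^{\frac{8 \omega}{3}}}{16}

Both cases combine into a single formula in |ω|:

F(ω) = - \frac{15 i \pi \omega e^{- \frac{8 \left|{\omega}\right|}{3}}}{16}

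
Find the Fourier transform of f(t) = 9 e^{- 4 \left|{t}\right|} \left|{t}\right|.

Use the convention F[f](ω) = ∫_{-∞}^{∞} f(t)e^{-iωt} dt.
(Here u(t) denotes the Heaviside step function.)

F(ω) = \frac{18 \left(16 - \omega^{2}\right)}{\left(\omega^{2} + 16\right)^{2}}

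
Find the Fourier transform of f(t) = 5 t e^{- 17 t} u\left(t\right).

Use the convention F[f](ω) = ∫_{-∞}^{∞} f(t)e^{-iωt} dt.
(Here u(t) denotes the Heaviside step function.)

F(ω) = \frac{5}{\left(i \omega + 17\right)^{2}}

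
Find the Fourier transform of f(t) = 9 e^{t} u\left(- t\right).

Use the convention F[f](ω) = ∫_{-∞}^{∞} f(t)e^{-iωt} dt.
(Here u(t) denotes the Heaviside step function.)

F(ω) = \frac{9 i}{\omega + i}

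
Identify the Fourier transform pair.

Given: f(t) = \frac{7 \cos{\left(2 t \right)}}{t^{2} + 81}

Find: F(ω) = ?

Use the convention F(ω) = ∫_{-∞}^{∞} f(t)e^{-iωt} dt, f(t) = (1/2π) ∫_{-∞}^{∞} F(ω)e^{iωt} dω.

F(ω) = \frac{7 \pi e^{- 9 \left|{\omega + 2}\right|}}{18} + \frac{7 \pi e^{- 9 \left|{\omega - 2}\right|}}{18}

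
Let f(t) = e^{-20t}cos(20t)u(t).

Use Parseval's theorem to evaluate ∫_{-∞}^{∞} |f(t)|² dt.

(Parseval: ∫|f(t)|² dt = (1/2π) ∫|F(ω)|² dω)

∫|f(t)|² dt = \frac{3}{160}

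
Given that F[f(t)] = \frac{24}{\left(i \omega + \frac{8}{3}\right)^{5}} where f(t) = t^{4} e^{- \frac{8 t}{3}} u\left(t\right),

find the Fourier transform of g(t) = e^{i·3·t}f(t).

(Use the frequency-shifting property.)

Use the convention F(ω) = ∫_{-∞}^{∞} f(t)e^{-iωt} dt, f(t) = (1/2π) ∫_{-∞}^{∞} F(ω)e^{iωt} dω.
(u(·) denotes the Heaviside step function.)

F[g](ω) = \frac{5832}{\left(3 i \left(\omega - 3\right) + 8\right)^{5}}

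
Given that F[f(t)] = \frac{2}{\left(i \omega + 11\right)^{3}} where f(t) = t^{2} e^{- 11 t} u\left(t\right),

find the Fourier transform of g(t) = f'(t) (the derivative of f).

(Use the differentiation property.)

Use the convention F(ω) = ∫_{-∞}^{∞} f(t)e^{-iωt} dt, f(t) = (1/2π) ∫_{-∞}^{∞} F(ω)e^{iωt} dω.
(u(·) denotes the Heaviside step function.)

F[g](ω) = \frac{2 i \omega}{\left(i \omega + 11\right)^{3}}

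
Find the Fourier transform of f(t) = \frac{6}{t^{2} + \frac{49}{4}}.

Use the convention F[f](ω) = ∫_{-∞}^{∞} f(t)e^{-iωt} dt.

F(ω) = \frac{12 \pi e^{- \frac{7 \left|{\omega}\right|}{2}}}{7}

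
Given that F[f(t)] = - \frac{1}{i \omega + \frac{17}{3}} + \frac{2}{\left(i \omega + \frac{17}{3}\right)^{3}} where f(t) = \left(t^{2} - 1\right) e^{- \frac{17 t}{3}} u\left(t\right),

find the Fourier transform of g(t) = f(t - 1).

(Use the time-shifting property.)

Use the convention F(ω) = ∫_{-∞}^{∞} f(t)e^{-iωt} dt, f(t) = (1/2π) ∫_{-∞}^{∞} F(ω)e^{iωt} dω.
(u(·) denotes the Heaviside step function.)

F[g](ω) = \frac{3 \left(54 i \omega - \left(3 i \omega + 17\right)^{3} + 306\right) e^{- i \omega}}{\left(3 i \omega + 17\right)^{4}}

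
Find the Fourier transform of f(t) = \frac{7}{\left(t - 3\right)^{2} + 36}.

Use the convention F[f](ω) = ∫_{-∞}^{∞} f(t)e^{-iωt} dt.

F(ω) = \frac{7 \pi e^{- 3 i \omega - 6 \left|{\omega}\right|}}{6}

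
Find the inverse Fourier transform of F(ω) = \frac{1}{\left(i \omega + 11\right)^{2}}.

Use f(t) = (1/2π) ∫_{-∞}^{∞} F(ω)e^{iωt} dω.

f(t) = t e^{- 11 t} u\left(t\right)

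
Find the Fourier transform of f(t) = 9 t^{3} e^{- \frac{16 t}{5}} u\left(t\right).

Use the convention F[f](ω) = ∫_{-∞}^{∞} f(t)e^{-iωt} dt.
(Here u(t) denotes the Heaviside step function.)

F(ω) = \frac{33750}{\left(5 i \omega + 16\right)^{4}}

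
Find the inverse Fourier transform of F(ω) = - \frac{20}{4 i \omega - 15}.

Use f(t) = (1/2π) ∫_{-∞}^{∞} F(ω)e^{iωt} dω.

f(t) = 5 e^{\frac{15 t}{4}} u\left(- t\right)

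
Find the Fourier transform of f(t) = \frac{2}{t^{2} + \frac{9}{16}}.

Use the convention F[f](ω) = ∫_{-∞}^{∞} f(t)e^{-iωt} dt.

F(ω) = \frac{8 \pi e^{- \frac{3 \left|{\omega}\right|}{4}}}{3}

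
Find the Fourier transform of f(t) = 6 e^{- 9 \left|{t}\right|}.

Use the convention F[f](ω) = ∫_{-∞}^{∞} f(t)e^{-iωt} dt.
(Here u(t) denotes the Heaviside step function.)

F(ω) = \frac{108}{\omega^{2} + 81}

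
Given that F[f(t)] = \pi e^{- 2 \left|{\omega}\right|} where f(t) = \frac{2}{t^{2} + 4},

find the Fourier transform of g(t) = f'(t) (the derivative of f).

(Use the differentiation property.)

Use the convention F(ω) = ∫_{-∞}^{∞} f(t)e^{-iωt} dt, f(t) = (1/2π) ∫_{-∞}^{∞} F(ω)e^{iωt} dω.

F[g](ω) = i \pi \omega e^{- 2 \left|{\omega}\right|}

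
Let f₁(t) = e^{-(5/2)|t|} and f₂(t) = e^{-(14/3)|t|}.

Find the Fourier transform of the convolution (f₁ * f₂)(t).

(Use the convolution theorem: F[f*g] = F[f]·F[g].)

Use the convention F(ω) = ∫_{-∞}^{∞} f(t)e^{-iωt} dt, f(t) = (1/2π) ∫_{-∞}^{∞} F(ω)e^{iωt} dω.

F[f₁*f₂](ω) = \frac{1680}{36 \omega^{4} + 1009 \omega^{2} + 4900}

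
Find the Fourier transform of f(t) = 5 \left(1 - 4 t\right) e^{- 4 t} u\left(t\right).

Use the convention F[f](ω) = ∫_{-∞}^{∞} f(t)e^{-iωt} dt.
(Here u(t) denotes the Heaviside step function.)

F(ω) = \frac{5 i \omega}{- \omega^{2} + 8 i \omega + 16}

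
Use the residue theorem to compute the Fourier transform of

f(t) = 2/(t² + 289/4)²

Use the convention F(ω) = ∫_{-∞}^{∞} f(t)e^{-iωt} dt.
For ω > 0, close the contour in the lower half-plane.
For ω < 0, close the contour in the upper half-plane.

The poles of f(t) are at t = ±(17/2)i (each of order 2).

Let g(z) = f(z)e^{-iωz}; for large |z| the factor e^{-iωz} decays in the lower half-plane when ω > 0 and in the upper half-plane when ω < 0.

Case ω > 0 (lower half-plane, clockwise contour ⇒ F(ω) = -2πi·ΣRes):
  Res_{z = - \frac{17 i}{2}} g(z) = \frac{2 i \left(17 \omega + 2\right) e^{- \frac{17 \omega}{2}}}{4913} (pole of order 2)
  F(ω) = -2πi·ΣRes = \frac{4 \pi \left(17 \omega + 2\right) e^{- \frac{17 \omega}{2}}}{4913}

Case ω < 0 (upper half-plane, counterclockwise contour ⇒ F(ω) = +2πi·ΣRes):
  Res_{z = \frac{17 i}{2}} g(z) = \frac{2 i \left(17 \omega - 2\right) e^{\frac{17 \omega}{2}}}{4913} (pole of order 2)
  F(ω) = 2πi·ΣRes = \frac{4 \pi \left(2 - 17 \omega\right) e^{\frac{17 \omega}{2}}}{4913}

Both cases combine into a single formula in |ω|:

F(ω) = \frac{4 \pi \left(17 \left|{\omega}\right| + 2\right) e^{- \frac{17 \left|{\omega}\right|}{2}}}{4913}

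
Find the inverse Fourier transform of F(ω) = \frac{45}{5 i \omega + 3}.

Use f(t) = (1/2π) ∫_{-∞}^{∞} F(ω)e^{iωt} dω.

f(t) = 9 e^{- \frac{3 t}{5}} u\left(t\right)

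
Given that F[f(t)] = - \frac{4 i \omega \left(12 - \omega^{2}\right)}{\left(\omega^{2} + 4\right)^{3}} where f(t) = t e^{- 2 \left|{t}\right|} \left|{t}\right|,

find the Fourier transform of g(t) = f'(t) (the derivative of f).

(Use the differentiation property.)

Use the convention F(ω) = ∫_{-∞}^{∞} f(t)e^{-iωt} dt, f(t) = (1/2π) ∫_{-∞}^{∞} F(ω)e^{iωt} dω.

F[g](ω) = \frac{4 \omega^{2} \left(12 - \omega^{2}\right)}{\left(\omega^{2} + 4\right)^{3}}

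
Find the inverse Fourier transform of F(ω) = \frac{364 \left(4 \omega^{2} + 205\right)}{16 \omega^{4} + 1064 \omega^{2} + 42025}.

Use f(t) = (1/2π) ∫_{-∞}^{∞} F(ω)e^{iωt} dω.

f(t) = 7 e^{- \frac{13 \left|{t}\right|}{2}} \cos{\left(3 \left|{t}\right| \right)}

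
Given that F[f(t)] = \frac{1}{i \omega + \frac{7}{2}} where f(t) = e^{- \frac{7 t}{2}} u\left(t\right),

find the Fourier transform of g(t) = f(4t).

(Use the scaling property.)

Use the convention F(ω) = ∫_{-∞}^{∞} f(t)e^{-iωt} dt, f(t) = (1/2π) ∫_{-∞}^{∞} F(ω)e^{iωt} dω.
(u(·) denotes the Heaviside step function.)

F[g](ω) = \frac{1}{i \omega + 14}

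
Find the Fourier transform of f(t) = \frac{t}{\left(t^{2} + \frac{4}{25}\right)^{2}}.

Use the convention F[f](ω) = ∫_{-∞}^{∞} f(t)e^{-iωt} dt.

F(ω) = - \frac{5 i \pi \omega e^{- \frac{2 \left|{\omega}\right|}{5}}}{4}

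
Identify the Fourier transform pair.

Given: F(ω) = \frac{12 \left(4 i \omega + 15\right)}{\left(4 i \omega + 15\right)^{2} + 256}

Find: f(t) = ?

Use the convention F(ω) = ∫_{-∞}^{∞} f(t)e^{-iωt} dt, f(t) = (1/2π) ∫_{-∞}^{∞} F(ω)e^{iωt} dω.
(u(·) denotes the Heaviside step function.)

f(t) = 3 e^{- \frac{15 t}{4}} \cos{\left(4 t \right)} u\left(t\right)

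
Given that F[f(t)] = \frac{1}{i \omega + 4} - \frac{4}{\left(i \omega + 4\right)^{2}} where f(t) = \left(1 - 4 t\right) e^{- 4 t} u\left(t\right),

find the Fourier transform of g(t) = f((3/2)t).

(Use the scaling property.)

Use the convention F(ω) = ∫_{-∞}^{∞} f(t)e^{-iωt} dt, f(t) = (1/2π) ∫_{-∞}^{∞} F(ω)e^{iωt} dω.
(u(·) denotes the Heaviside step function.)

F[g](ω) = \frac{i \omega}{- \omega^{2} + 12 i \omega + 36}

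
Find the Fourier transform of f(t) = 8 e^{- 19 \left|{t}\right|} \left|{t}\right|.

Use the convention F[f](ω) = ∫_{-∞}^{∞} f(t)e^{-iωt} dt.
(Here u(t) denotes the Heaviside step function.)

F(ω) = \frac{16 \left(361 - \omega^{2}\right)}{\left(\omega^{2} + 361\right)^{2}}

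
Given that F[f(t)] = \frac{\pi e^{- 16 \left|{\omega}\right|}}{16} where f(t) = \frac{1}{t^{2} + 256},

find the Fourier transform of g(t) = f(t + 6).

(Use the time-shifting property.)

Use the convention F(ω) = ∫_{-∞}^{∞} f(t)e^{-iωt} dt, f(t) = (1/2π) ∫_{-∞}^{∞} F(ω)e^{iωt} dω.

F[g](ω) = \frac{\pi e^{6 i \omega - 16 \left|{\omega}\right|}}{16}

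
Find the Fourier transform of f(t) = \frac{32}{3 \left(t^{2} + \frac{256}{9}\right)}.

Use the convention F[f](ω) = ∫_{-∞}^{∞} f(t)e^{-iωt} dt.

F(ω) = 2 \pi e^{- \frac{16 \left|{\omega}\right|}{3}}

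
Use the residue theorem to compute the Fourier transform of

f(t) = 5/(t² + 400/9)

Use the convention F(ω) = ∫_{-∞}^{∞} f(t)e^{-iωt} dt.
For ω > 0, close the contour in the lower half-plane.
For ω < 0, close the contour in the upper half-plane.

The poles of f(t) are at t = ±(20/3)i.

Let g(z) = f(z)e^{-iωz}; for large |z| the factor e^{-iωz} decays in the lower half-plane when ω > 0 and in the upper half-plane when ω < 0.

Case ω > 0 (lower half-plane, clockwise contour ⇒ F(ω) = -2πi·ΣRes):
  Res_{z = - \frac{20 i}{3}} g(z) = \frac{3 i e^{- \frac{20 \omega}{3}}}{8}
  F(ω) = -2πi·ΣRes = \frac{3 \pi e^{- \frac{20 \omega}{3}}}{4}

Case ω < 0 (upper half-plane, counterclockwise contour ⇒ F(ω) = +2πi·ΣRes):
  Res_{z = \frac{20 i}{3}} g(z) = - \frac{3 i e^{\frac{20 \omega}{3}}}{8}
  F(ω) = 2πi·ΣRes = \frac{3 \pi e^{\frac{20 \omega}{3}}}{4}

Both cases combine into a single formula in |ω|:

F(ω) = \frac{3 \pi e^{- \frac{20 \left|{\omega}\right|}{3}}}{4}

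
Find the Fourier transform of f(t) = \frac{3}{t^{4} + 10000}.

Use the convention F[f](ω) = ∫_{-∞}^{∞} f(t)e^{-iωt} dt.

F(ω) = \frac{3 \pi e^{- 5 \sqrt{2} \left|{\omega}\right|} \sin{\left(5 \sqrt{2} \left|{\omega}\right| + \frac{\pi}{4} \right)}}{1000}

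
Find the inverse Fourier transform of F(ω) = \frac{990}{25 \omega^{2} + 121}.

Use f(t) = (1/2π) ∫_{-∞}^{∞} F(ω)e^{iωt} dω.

f(t) = 9 e^{- \frac{11 \left|{t}\right|}{5}}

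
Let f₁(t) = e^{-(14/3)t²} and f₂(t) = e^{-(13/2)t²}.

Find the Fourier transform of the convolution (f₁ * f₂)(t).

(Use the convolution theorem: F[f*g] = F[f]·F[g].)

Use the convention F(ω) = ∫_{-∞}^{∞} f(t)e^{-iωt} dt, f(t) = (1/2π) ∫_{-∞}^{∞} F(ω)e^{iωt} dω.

F[f₁*f₂](ω) = \frac{\sqrt{273} \pi e^{- \frac{67 \omega^{2}}{728}}}{91}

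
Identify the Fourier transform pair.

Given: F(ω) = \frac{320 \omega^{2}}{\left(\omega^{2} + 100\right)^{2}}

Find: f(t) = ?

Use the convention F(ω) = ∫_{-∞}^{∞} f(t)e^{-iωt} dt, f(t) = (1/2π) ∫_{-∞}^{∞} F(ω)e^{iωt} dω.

f(t) = 8 \left(1 - 10 \left|{t}\right|\right) e^{- 10 \left|{t}\right|}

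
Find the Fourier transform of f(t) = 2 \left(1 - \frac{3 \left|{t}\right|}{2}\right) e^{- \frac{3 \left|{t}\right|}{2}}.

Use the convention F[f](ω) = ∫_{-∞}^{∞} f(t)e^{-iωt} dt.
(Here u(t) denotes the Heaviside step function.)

F(ω) = \frac{192 \omega^{2}}{\left(4 \omega^{2} + 9\right)^{2}}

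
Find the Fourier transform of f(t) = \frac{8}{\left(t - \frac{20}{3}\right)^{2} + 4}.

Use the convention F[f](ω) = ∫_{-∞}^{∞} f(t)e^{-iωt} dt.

F(ω) = 4 \pi e^{- \frac{20 i \omega}{3} - 2 \left|{\omega}\right|}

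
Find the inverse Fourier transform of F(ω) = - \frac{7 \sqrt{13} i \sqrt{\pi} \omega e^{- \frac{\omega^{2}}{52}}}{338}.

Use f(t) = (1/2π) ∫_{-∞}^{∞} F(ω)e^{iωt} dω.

f(t) = 7 t e^{- 13 t^{2}}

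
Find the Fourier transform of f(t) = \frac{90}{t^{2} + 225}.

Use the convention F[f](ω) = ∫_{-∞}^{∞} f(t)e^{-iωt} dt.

F(ω) = 6 \pi e^{- 15 \left|{\omega}\right|}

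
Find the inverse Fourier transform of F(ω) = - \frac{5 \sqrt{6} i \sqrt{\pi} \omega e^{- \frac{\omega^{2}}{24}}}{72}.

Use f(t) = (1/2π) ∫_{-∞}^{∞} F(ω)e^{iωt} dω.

f(t) = 5 t e^{- 6 t^{2}}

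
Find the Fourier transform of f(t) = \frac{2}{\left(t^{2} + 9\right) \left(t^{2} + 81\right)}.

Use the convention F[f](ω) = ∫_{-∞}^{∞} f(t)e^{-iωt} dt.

F(ω) = \frac{\pi \left(3 e^{6 \left|{\omega}\right|} - 1\right) e^{- 9 \left|{\omega}\right|}}{324}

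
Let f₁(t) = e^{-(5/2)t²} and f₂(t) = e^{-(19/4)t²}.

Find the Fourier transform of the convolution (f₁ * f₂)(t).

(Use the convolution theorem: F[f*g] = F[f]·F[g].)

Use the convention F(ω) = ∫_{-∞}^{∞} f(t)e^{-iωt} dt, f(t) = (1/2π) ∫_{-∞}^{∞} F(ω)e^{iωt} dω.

F[f₁*f₂](ω) = \frac{2 \sqrt{190} \pi e^{- \frac{29 \omega^{2}}{190}}}{95}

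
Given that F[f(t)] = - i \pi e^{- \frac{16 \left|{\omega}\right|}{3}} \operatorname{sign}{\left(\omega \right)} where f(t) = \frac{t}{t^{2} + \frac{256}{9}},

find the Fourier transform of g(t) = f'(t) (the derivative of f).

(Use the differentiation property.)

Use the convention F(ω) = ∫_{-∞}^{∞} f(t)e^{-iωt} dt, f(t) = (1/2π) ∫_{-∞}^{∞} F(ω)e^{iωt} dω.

F[g](ω) = \pi \omega e^{- \frac{16 \left|{\omega}\right|}{3}} \operatorname{sign}{\left(\omega \right)}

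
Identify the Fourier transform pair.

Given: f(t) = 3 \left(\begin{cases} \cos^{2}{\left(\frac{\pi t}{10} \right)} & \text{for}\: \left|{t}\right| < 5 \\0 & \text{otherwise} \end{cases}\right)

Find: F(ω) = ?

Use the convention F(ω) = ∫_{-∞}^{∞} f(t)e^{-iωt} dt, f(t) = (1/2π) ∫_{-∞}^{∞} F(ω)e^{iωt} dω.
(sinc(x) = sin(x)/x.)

F(ω) = - \frac{15 \pi^{2} \operatorname{sinc}{\left(5 \omega \right)}}{25 \omega^{2} - \pi^{2}}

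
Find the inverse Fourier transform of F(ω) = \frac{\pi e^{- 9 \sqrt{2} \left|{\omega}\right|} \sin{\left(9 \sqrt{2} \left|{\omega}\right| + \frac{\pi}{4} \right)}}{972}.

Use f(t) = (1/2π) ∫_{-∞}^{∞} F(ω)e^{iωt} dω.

f(t) = \frac{6}{t^{4} + 104976}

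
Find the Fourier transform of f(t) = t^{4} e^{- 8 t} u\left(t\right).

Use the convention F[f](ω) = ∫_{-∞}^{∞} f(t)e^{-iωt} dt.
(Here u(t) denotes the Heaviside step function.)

F(ω) = \frac{24}{\left(i \omega + 8\right)^{5}}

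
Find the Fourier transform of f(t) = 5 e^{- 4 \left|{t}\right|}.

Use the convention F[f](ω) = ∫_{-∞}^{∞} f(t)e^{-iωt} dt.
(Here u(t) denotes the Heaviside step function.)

F(ω) = \frac{40}{\omega^{2} + 16}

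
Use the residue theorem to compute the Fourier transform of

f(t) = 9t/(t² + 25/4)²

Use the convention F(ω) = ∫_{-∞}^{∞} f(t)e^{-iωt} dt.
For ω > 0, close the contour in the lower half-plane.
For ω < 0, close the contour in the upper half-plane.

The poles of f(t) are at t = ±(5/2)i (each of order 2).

Let g(z) = f(z)e^{-iωz}; for large |z| the factor e^{-iωz} decays in the lower half-plane when ω > 0 and in the upper half-plane when ω < 0.

Case ω > 0 (lower half-plane, clockwise contour ⇒ F(ω) = -2πi·ΣRes):
  Res_{z = - \frac{5 i}{2}} g(z) = \frac{9 \omega e^{- \frac{5 \omega}{2}}}{10} (pole of order 2)
  F(ω) = -2πi·ΣRes = - \frac{9 i \pi \omega e^{- \frac{5 \omega}{2}}}{5}

Case ω < 0 (upper half-plane, counterclockwise contour ⇒ F(ω) = +2πi·ΣRes):
  Res_{z = \frac{5 i}{2}} g(z) = - \frac{9 \omega e^{\frac{5 \omega}{2}}}{10} (pole of order 2)
  F(ω) = 2πi·ΣRes = - \frac{9 i \pi \omega e^{\frac{5 \omega}{2}}}{5}

Both cases combine into a single formula in |ω|:

F(ω) = - \frac{9 i \pi \omega e^{- \frac{5 \left|{\omega}\right|}{2}}}{5}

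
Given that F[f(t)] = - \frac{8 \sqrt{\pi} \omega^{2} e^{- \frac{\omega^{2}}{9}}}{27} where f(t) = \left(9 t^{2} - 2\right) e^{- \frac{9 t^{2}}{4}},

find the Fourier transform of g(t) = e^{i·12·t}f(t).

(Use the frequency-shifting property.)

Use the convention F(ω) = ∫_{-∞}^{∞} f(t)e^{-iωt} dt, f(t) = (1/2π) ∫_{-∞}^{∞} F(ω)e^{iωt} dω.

F[g](ω) = - \frac{8 \sqrt{\pi} \left(\omega - 12\right)^{2} e^{- \frac{\left(\omega - 12\right)^{2}}{9}}}{27}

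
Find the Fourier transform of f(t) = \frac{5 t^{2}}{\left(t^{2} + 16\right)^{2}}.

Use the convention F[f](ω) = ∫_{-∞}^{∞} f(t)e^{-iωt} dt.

F(ω) = \frac{5 \pi \left(1 - 4 \left|{\omega}\right|\right) e^{- 4 \left|{\omega}\right|}}{8}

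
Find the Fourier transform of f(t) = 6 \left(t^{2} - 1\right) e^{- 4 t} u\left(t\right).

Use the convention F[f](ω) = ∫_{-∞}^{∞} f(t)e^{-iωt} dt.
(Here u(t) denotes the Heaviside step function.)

F(ω) = \frac{6 \left(2 i \omega - \left(i \omega + 4\right)^{3} + 8\right)}{\left(i \omega + 4\right)^{4}}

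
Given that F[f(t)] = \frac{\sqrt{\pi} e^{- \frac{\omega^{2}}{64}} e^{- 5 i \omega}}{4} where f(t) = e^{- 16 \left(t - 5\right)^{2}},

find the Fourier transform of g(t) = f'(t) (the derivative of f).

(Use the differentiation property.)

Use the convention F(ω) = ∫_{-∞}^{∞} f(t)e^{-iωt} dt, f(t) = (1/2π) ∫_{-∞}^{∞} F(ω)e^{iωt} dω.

F[g](ω) = \frac{i \sqrt{\pi} \omega e^{- \frac{\omega \left(\omega + 320 i\right)}{64}}}{4}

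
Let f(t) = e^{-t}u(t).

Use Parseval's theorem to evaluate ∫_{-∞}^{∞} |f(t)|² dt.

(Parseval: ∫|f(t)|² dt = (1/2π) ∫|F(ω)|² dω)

∫|f(t)|² dt = \frac{1}{2}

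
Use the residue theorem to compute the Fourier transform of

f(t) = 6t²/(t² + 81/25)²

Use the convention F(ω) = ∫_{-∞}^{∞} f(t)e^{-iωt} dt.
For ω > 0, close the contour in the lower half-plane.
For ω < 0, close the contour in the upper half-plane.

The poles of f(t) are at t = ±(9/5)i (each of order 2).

Let g(z) = f(z)e^{-iωz}; for large |z| the factor e^{-iωz} decays in the lower half-plane when ω > 0 and in the upper half-plane when ω < 0.

Case ω > 0 (lower half-plane, clockwise contour ⇒ F(ω) = -2πi·ΣRes):
  Res_{z = - \frac{9 i}{5}} g(z) = \frac{i \left(5 - 9 \omega\right) e^{- \frac{9 \omega}{5}}}{6} (pole of order 2)
  F(ω) = -2πi·ΣRes = \frac{\pi \left(5 - 9 \omega\right) e^{- \frac{9 \omega}{5}}}{3}

Case ω < 0 (upper half-plane, counterclockwise contour ⇒ F(ω) = +2πi·ΣRes):
  Res_{z = \frac{9 i}{5}} g(z) = \frac{i \left(- 9 \omega - 5\right) e^{\frac{9 \omega}{5}}}{6} (pole of order 2)
  F(ω) = 2πi·ΣRes = \frac{\pi \left(9 \omega + 5\right) e^{\frac{9 \omega}{5}}}{3}

Both cases combine into a single formula in |ω|:

F(ω) = \frac{\pi \left(5 - 9 \left|{\omega}\right|\right) e^{- \frac{9 \left|{\omega}\right|}{5}}}{3}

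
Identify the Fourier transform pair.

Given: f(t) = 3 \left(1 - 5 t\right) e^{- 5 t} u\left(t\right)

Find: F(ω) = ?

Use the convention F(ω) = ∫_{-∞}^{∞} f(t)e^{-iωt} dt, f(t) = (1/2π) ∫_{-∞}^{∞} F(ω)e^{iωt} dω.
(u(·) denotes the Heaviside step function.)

F(ω) = \frac{3 i \omega}{- \omega^{2} + 10 i \omega + 25}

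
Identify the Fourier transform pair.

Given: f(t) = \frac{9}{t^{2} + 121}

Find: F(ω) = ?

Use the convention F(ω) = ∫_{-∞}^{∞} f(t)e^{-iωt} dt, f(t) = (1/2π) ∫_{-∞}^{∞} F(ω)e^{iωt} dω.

F(ω) = \frac{9 \pi e^{- 11 \left|{\omega}\right|}}{11}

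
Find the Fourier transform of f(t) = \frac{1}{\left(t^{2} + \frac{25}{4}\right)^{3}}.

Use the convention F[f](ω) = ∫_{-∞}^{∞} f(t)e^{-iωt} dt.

F(ω) = \frac{\pi \left(25 \omega^{2} + 30 \left|{\omega}\right| + 12\right) e^{- \frac{5 \left|{\omega}\right|}{2}}}{3125}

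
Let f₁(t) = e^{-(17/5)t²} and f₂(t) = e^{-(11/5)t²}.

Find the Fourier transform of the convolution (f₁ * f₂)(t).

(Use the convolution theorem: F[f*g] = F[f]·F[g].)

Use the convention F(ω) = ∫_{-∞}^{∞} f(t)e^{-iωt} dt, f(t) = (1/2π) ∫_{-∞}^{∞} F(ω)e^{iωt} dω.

F[f₁*f₂](ω) = \frac{5 \sqrt{187} \pi e^{- \frac{35 \omega^{2}}{187}}}{187}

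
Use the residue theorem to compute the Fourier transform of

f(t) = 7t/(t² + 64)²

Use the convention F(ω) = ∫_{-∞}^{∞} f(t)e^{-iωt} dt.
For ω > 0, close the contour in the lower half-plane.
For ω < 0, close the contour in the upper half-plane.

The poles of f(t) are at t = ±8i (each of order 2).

Let g(z) = f(z)e^{-iωz}; for large |z| the factor e^{-iωz} decays in the lower half-plane when ω > 0 and in the upper half-plane when ω < 0.

Case ω > 0 (lower half-plane, clockwise contour ⇒ F(ω) = -2πi·ΣRes):
  Res_{z = - 8 i} g(z) = \frac{7 \omega e^{- 8 \omega}}{32} (pole of order 2)
  F(ω) = -2πi·ΣRes = - \frac{7 i \pi \omega e^{- 8 \omega}}{16}

Case ω < 0 (upper half-plane, counterclockwise contour ⇒ F(ω) = +2πi·ΣRes):
  Res_{z = 8 i} g(z) = - \frac{7 \omega e^{8 \omega}}{32} (pole of order 2)
  F(ω) = 2πi·ΣRes = - \frac{7 i \pi \omega e^{8 \omega}}{16}

Both cases combine into a single formula in |ω|:

F(ω) = - \frac{7 i \pi \omega e^{- 8 \left|{\omega}\right|}}{16}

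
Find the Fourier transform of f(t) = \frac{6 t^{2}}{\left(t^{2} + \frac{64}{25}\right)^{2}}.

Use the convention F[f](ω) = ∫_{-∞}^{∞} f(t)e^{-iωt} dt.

F(ω) = \frac{3 \pi \left(5 - 8 \left|{\omega}\right|\right) e^{- \frac{8 \left|{\omega}\right|}{5}}}{8}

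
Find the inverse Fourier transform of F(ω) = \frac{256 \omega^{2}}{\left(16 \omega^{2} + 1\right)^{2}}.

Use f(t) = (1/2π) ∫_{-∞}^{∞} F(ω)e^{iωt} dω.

f(t) = \left(1 - \frac{\left|{t}\right|}{4}\right) e^{- \frac{\left|{t}\right|}{4}}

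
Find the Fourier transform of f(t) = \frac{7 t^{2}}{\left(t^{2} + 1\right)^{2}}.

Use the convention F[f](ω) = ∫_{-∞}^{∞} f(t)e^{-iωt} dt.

F(ω) = \frac{7 \pi \left(1 - \left|{\omega}\right|\right) e^{- \left|{\omega}\right|}}{2}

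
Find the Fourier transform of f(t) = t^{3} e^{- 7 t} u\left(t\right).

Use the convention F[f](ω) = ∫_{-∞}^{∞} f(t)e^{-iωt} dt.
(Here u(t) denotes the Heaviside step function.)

F(ω) = \frac{6}{\left(i \omega + 7\right)^{4}}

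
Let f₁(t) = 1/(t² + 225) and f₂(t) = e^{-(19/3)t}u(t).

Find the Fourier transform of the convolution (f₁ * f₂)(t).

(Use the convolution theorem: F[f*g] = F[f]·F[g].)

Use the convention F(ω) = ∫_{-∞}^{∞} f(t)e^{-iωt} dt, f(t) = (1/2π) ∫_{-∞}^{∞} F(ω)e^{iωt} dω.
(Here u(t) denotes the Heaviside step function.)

F[f₁*f₂](ω) = \frac{\pi e^{- 15 \left|{\omega}\right|}}{5 \left(3 i \omega + 19\right)}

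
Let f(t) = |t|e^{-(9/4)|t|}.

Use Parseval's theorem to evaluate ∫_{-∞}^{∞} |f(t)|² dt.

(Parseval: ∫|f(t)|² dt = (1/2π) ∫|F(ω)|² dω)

∫|f(t)|² dt = \frac{32}{729}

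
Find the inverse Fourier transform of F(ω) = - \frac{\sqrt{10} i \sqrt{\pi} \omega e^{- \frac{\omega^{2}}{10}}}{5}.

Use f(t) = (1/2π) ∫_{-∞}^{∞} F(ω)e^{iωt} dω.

f(t) = 5 t e^{- \frac{5 t^{2}}{2}}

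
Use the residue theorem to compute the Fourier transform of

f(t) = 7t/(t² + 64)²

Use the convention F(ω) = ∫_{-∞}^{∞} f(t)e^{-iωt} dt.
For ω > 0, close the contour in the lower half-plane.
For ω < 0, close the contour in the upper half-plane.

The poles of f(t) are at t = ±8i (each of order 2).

Let g(z) = f(z)e^{-iωz}; for large |z| the factor e^{-iωz} decays in the lower half-plane when ω > 0 and in the upper half-plane when ω < 0.

Case ω > 0 (lower half-plane, clockwise contour ⇒ F(ω) = -2πi·ΣRes):
  Res_{z = - 8 i} g(z) = \frac{7 \omega e^{- 8 \omega}}{32} (pole of order 2)
  F(ω) = -2πi·ΣRes = - \frac{7 i \pi \omega e^{- 8 \omega}}{16}

Case ω < 0 (upper half-plane, counterclockwise contour ⇒ F(ω) = +2πi·ΣRes):
  Res_{z = 8 i} g(z) = - \frac{7 \omega e^{8 \omega}}{32} (pole of order 2)
  F(ω) = 2πi·ΣRes = - \frac{7 i \pi \omega e^{8 \omega}}{16}

Both cases combine into a single formula in |ω|:

F(ω) = - \frac{7 i \pi \omega e^{- 8 \left|{\omega}\right|}}{16}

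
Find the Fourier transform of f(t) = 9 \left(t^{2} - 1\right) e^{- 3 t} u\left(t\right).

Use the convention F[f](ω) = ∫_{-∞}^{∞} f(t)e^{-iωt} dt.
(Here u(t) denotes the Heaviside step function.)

F(ω) = \frac{9 \left(2 i \omega - \left(i \omega + 3\right)^{3} + 6\right)}{\left(i \omega + 3\right)^{4}}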